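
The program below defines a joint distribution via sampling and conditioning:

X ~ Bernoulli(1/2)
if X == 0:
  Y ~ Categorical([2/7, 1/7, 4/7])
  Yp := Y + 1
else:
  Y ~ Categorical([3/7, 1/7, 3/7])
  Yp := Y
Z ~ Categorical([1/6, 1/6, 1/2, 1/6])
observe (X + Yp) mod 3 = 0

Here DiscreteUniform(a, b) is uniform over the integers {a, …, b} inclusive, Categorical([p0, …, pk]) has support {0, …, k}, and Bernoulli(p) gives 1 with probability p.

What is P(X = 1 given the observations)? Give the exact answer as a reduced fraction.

P(X = 1 | obs) = 3/7

Enumerate traces; 8 have nonzero weight after conditioning:
  (X=0, Y=2, Z=0) weight 1/21
  (X=0, Y=2, Z=1) weight 1/21
  (X=0, Y=2, Z=2) weight 1/7
  (X=0, Y=2, Z=3) weight 1/21
  (X=1, Y=2, Z=0) weight 1/28
  (X=1, Y=2, Z=1) weight 1/28
  (X=1, Y=2, Z=2) weight 3/28
  (X=1, Y=2, Z=3) weight 1/28
Group by X:
  weight(X=0) = 2/7
  weight(X=1) = 3/14
Total weight = 2/7 + 3/14 = 1/2
P(X=0 | obs) = 2/7 / 1/2 = 4/7
P(X=1 | obs) = 3/14 / 1/2 = 3/7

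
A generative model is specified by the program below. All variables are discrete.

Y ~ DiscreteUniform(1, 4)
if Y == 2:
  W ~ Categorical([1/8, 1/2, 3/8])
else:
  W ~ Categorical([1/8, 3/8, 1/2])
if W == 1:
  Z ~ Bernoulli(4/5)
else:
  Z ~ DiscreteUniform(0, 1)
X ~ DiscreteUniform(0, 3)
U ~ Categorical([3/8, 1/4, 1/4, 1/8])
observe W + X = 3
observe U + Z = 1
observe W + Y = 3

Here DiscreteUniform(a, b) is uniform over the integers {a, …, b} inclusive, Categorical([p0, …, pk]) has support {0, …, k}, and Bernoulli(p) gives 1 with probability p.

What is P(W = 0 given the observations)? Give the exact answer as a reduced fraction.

Enumerate traces; 6 have nonzero weight after conditioning:
  (Y=1, W=2, Z=0, X=1, U=1) weight 1/256
  (Y=1, W=2, Z=1, X=1, U=0) weight 3/512
  (Y=2, W=1, Z=0, X=2, U=1) weight 1/640
  (Y=2, W=1, Z=1, X=2, U=0) weight 3/320
  (Y=3, W=0, Z=0, X=3, U=1) weight 1/1024
  (Y=3, W=0, Z=1, X=3, U=0) weight 3/2048
Group by W:
  weight(W=0) = 5/2048
  weight(W=1) = 7/640
  weight(W=2) = 5/512
Total weight = 5/2048 + 7/640 + 5/512 = 237/10240
P(W=0 | obs) = 5/2048 / 237/10240 = 25/237
P(W=1 | obs) = 7/640 / 237/10240 = 112/237
P(W=2 | obs) = 5/512 / 237/10240 = 100/237

P(W = 0 | obs) = 25/237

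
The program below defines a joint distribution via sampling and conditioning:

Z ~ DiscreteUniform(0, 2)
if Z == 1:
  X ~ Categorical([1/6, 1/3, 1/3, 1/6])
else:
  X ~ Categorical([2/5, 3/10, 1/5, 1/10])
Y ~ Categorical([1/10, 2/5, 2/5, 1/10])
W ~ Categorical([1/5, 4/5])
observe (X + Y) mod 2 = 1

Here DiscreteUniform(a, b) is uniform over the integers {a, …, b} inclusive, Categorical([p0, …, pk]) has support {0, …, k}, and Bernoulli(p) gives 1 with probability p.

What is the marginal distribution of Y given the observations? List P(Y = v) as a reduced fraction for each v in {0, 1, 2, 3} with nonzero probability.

Enumerate traces; 48 have nonzero weight after conditioning:
  (Z=0, X=0, Y=1, W=0) weight 4/375
  (Z=0, X=0, Y=1, W=1) weight 16/375
  (Z=0, X=0, Y=3, W=0) weight 1/375
  (Z=0, X=0, Y=3, W=1) weight 4/375
  (Z=0, X=1, Y=0, W=0) weight 1/500
  (Z=0, X=1, Y=0, W=1) weight 1/125
  (Z=0, X=1, Y=2, W=0) weight 1/125
  (Z=0, X=1, Y=2, W=1) weight 4/125
  … 40 more
Group by Y:
  weight(Y=0) = 13/300
  weight(Y=1) = 17/75
  weight(Y=2) = 13/75
  weight(Y=3) = 17/300
Total weight = 13/300 + 17/75 + 13/75 + 17/300 = 1/2
P(Y=0 | obs) = 13/300 / 1/2 = 13/150
P(Y=1 | obs) = 17/75 / 1/2 = 34/75
P(Y=2 | obs) = 13/75 / 1/2 = 26/75
P(Y=3 | obs) = 17/300 / 1/2 = 17/150

P(Y=0) = 13/150, P(Y=1) = 34/75, P(Y=2) = 26/75, P(Y=3) = 17/150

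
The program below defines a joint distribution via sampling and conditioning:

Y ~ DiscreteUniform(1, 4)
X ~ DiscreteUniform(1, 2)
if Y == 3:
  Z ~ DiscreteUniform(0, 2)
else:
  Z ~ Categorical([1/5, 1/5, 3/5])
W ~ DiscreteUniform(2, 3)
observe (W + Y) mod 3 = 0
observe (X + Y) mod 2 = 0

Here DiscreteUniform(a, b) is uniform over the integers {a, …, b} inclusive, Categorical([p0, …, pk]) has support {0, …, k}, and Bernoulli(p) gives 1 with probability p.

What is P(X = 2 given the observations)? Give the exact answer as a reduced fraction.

Enumerate traces; 9 have nonzero weight after conditioning:
  (Y=1, X=1, Z=0, W=2) weight 1/80
  (Y=1, X=1, Z=1, W=2) weight 1/80
  (Y=1, X=1, Z=2, W=2) weight 3/80
  (Y=3, X=1, Z=0, W=3) weight 1/48
  (Y=3, X=1, Z=1, W=3) weight 1/48
  (Y=3, X=1, Z=2, W=3) weight 1/48
  (Y=4, X=2, Z=0, W=2) weight 1/80
  (Y=4, X=2, Z=1, W=2) weight 1/80
  … 1 more
Group by X:
  weight(X=1) = 1/8
  weight(X=2) = 1/16
Total weight = 1/8 + 1/16 = 3/16
P(X=1 | obs) = 1/8 / 3/16 = 2/3
P(X=2 | obs) = 1/16 / 3/16 = 1/3

P(X = 2 | obs) = 1/3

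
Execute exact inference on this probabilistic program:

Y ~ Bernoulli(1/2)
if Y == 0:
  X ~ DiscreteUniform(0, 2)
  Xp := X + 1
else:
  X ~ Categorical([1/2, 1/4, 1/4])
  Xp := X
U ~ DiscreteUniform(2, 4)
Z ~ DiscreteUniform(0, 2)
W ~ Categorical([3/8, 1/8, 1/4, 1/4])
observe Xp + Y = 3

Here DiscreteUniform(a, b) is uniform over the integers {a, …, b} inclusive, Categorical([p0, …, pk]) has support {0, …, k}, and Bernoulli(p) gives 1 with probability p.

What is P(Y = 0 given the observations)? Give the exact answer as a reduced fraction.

P(Y = 0 | obs) = 4/7

Enumerate traces; 72 have nonzero weight after conditioning:
  (Y=0, X=2, U=2, Z=0, W=0) weight 1/144
  (Y=0, X=2, U=2, Z=0, W=1) weight 1/432
  (Y=0, X=2, U=2, Z=0, W=2) weight 1/216
  (Y=0, X=2, U=2, Z=0, W=3) weight 1/216
  (Y=0, X=2, U=2, Z=1, W=0) weight 1/144
  (Y=0, X=2, U=2, Z=1, W=1) weight 1/432
  (Y=0, X=2, U=2, Z=1, W=2) weight 1/216
  (Y=0, X=2, U=2, Z=1, W=3) weight 1/216
  (Y=1, X=2, U=2, Z=0, W=0) weight 1/192
  … 63 more
Group by Y:
  weight(Y=0) = 1/6
  weight(Y=1) = 1/8
Total weight = 1/6 + 1/8 = 7/24
P(Y=0 | obs) = 1/6 / 7/24 = 4/7
P(Y=1 | obs) = 1/8 / 7/24 = 3/7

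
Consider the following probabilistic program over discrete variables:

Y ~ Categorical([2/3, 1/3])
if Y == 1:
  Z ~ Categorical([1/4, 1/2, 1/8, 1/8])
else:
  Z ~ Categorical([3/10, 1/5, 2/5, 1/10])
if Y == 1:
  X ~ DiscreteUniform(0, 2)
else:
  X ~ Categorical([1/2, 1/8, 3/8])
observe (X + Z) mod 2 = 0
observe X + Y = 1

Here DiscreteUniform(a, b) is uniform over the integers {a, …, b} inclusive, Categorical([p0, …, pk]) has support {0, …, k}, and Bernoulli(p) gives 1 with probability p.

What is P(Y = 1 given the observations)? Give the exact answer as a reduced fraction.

Enumerate traces; 4 have nonzero weight after conditioning:
  (Y=0, Z=1, X=1) weight 1/60
  (Y=0, Z=3, X=1) weight 1/120
  (Y=1, Z=0, X=0) weight 1/36
  (Y=1, Z=2, X=0) weight 1/72
Group by Y:
  weight(Y=0) = 1/40
  weight(Y=1) = 1/24
Total weight = 1/40 + 1/24 = 1/15
P(Y=0 | obs) = 1/40 / 1/15 = 3/8
P(Y=1 | obs) = 1/24 / 1/15 = 5/8

P(Y = 1 | obs) = 5/8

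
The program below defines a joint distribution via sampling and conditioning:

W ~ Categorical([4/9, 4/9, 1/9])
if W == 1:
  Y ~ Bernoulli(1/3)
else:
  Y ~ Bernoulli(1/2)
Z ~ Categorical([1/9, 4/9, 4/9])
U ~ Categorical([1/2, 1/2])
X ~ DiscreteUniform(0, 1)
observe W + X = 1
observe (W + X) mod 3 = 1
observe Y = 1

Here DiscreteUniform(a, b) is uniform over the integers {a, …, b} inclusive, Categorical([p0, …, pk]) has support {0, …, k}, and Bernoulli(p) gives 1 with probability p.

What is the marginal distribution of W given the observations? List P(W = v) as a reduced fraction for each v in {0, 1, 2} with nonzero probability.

P(W=0) = 3/5, P(W=1) = 2/5

Enumerate traces; 12 have nonzero weight after conditioning:
  (W=0, Y=1, Z=0, U=0, X=1) weight 1/162
  (W=0, Y=1, Z=0, U=1, X=1) weight 1/162
  (W=0, Y=1, Z=1, U=0, X=1) weight 2/81
  (W=0, Y=1, Z=1, U=1, X=1) weight 2/81
  (W=0, Y=1, Z=2, U=0, X=1) weight 2/81
  (W=0, Y=1, Z=2, U=1, X=1) weight 2/81
  (W=1, Y=1, Z=0, U=0, X=0) weight 1/243
  (W=1, Y=1, Z=0, U=1, X=0) weight 1/243
  … 4 more
Group by W:
  weight(W=0) = 1/9
  weight(W=1) = 2/27
Total weight = 1/9 + 2/27 = 5/27
P(W=0 | obs) = 1/9 / 5/27 = 3/5
P(W=1 | obs) = 2/27 / 5/27 = 2/5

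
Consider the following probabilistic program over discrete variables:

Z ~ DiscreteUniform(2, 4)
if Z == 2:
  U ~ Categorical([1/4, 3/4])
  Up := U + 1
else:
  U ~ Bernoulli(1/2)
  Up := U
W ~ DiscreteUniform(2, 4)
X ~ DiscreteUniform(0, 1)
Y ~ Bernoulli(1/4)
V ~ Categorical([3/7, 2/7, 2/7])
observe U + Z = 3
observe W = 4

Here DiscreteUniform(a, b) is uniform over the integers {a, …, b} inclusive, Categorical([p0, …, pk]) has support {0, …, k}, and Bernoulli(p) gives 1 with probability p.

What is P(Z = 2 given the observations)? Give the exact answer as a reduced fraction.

Enumerate traces; 24 have nonzero weight after conditioning:
  (Z=2, U=1, W=4, X=0, Y=0, V=0) weight 3/224
  (Z=2, U=1, W=4, X=0, Y=0, V=1) weight 1/112
  (Z=2, U=1, W=4, X=0, Y=0, V=2) weight 1/112
  (Z=2, U=1, W=4, X=0, Y=1, V=0) weight 1/224
  (Z=2, U=1, W=4, X=0, Y=1, V=1) weight 1/336
  (Z=2, U=1, W=4, X=0, Y=1, V=2) weight 1/336
  (Z=2, U=1, W=4, X=1, Y=0, V=0) weight 3/224
  (Z=2, U=1, W=4, X=1, Y=0, V=1) weight 1/112
  (Z=3, U=0, W=4, X=0, Y=0, V=0) weight 1/112
  … 15 more
Group by Z:
  weight(Z=2) = 1/12
  weight(Z=3) = 1/18
Total weight = 1/12 + 1/18 = 5/36
P(Z=2 | obs) = 1/12 / 5/36 = 3/5
P(Z=3 | obs) = 1/18 / 5/36 = 2/5

P(Z = 2 | obs) = 3/5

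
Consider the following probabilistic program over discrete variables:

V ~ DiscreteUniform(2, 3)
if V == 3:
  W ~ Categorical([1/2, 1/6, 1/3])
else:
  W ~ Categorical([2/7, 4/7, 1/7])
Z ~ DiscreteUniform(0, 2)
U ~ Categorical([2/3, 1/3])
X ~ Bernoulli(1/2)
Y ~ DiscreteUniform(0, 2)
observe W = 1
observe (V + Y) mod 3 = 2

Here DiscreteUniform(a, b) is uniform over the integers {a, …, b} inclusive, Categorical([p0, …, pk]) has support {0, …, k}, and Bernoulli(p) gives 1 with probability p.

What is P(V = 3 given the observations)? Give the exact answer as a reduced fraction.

P(V = 3 | obs) = 7/31

Enumerate traces; 24 have nonzero weight after conditioning:
  (V=2, W=1, Z=0, U=0, X=0, Y=0) weight 2/189
  (V=2, W=1, Z=0, U=0, X=1, Y=0) weight 2/189
  (V=2, W=1, Z=0, U=1, X=0, Y=0) weight 1/189
  (V=2, W=1, Z=0, U=1, X=1, Y=0) weight 1/189
  (V=2, W=1, Z=1, U=0, X=0, Y=0) weight 2/189
  (V=2, W=1, Z=1, U=0, X=1, Y=0) weight 2/189
  (V=2, W=1, Z=1, U=1, X=0, Y=0) weight 1/189
  (V=2, W=1, Z=1, U=1, X=1, Y=0) weight 1/189
  (V=3, W=1, Z=0, U=0, X=0, Y=2) weight 1/324
  … 15 more
Group by V:
  weight(V=2) = 2/21
  weight(V=3) = 1/36
Total weight = 2/21 + 1/36 = 31/252
P(V=2 | obs) = 2/21 / 31/252 = 24/31
P(V=3 | obs) = 1/36 / 31/252 = 7/31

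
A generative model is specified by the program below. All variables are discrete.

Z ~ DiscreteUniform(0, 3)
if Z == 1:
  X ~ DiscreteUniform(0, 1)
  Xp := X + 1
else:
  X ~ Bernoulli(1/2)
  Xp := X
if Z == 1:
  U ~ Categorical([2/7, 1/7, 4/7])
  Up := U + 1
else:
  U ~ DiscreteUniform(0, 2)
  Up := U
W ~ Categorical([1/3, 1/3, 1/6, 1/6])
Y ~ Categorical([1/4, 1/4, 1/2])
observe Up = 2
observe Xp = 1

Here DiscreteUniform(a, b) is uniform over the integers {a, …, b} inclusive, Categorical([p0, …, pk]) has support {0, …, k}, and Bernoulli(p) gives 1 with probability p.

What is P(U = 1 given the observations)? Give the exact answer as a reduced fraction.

P(U = 1 | obs) = 1/8

Enumerate traces; 48 have nonzero weight after conditioning:
  (Z=0, X=1, U=2, W=0, Y=0) weight 1/288
  (Z=0, X=1, U=2, W=0, Y=1) weight 1/288
  (Z=0, X=1, U=2, W=0, Y=2) weight 1/144
  (Z=0, X=1, U=2, W=1, Y=0) weight 1/288
  (Z=0, X=1, U=2, W=1, Y=1) weight 1/288
  (Z=0, X=1, U=2, W=1, Y=2) weight 1/144
  (Z=0, X=1, U=2, W=2, Y=0) weight 1/576
  (Z=0, X=1, U=2, W=2, Y=1) weight 1/576
  (Z=1, X=0, U=1, W=0, Y=0) weight 1/672
  … 39 more
Group by U:
  weight(U=1) = 1/56
  weight(U=2) = 1/8
Total weight = 1/56 + 1/8 = 1/7
P(U=1 | obs) = 1/56 / 1/7 = 1/8
P(U=2 | obs) = 1/8 / 1/7 = 7/8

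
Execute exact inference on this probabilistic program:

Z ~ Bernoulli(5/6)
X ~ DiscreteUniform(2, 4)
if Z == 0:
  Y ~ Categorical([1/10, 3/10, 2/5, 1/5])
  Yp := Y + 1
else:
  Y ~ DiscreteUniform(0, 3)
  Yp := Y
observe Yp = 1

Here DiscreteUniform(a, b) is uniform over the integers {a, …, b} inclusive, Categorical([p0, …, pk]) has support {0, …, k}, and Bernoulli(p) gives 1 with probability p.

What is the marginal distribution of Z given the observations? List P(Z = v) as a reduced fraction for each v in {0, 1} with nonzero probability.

P(Z=0) = 2/27, P(Z=1) = 25/27

Enumerate traces; 6 have nonzero weight after conditioning:
  (Z=0, X=2, Y=0) weight 1/180
  (Z=0, X=3, Y=0) weight 1/180
  (Z=0, X=4, Y=0) weight 1/180
  (Z=1, X=2, Y=1) weight 5/72
  (Z=1, X=3, Y=1) weight 5/72
  (Z=1, X=4, Y=1) weight 5/72
Group by Z:
  weight(Z=0) = 1/60
  weight(Z=1) = 5/24
Total weight = 1/60 + 5/24 = 9/40
P(Z=0 | obs) = 1/60 / 9/40 = 2/27
P(Z=1 | obs) = 5/24 / 9/40 = 25/27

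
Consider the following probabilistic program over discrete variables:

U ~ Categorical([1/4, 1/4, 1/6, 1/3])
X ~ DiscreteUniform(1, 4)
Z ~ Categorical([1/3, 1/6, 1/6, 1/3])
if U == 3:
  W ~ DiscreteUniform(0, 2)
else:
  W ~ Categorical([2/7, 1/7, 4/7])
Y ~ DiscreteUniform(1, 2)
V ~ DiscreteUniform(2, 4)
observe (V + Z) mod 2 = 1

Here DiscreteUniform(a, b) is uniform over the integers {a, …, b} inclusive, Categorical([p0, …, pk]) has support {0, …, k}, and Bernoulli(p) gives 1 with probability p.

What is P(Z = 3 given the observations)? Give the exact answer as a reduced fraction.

Enumerate traces; 576 have nonzero weight after conditioning:
  (U=0, X=1, Z=0, W=0, Y=1, V=3) weight 1/1008
  (U=0, X=1, Z=0, W=0, Y=2, V=3) weight 1/1008
  (U=0, X=1, Z=0, W=1, Y=1, V=3) weight 1/2016
  (U=0, X=1, Z=0, W=1, Y=2, V=3) weight 1/2016
  (U=0, X=1, Z=0, W=2, Y=1, V=3) weight 1/504
  (U=0, X=1, Z=0, W=2, Y=2, V=3) weight 1/504
  (U=0, X=1, Z=1, W=0, Y=1, V=2) weight 1/2016
  (U=0, X=1, Z=1, W=0, Y=1, V=4) weight 1/2016
  (U=0, X=1, Z=2, W=0, Y=1, V=3) weight 1/2016
  (U=0, X=1, Z=3, W=0, Y=1, V=2) weight 1/1008
  … 566 more
Group by Z:
  weight(Z=0) = 1/9
  weight(Z=1) = 1/9
  weight(Z=2) = 1/18
  weight(Z=3) = 2/9
Total weight = 1/9 + 1/9 + 1/18 + 2/9 = 1/2
P(Z=0 | obs) = 1/9 / 1/2 = 2/9
P(Z=1 | obs) = 1/9 / 1/2 = 2/9
P(Z=2 | obs) = 1/18 / 1/2 = 1/9
P(Z=3 | obs) = 2/9 / 1/2 = 4/9

P(Z = 3 | obs) = 4/9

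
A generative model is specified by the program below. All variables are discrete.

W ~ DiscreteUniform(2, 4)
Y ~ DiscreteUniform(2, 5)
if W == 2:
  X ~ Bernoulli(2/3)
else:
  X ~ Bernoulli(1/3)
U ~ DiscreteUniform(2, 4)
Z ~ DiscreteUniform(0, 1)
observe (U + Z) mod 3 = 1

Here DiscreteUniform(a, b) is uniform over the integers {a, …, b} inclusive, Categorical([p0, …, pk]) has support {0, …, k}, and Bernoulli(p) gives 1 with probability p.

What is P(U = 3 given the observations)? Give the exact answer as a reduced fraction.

Enumerate traces; 48 have nonzero weight after conditioning:
  (W=2, Y=2, X=0, U=3, Z=1) weight 1/216
  (W=2, Y=2, X=0, U=4, Z=0) weight 1/216
  (W=2, Y=2, X=1, U=3, Z=1) weight 1/108
  (W=2, Y=2, X=1, U=4, Z=0) weight 1/108
  (W=2, Y=3, X=0, U=3, Z=1) weight 1/216
  (W=2, Y=3, X=0, U=4, Z=0) weight 1/216
  (W=2, Y=3, X=1, U=3, Z=1) weight 1/108
  (W=2, Y=3, X=1, U=4, Z=0) weight 1/108
  … 40 more
Group by U:
  weight(U=3) = 1/6
  weight(U=4) = 1/6
Total weight = 1/6 + 1/6 = 1/3
P(U=3 | obs) = 1/6 / 1/3 = 1/2
P(U=4 | obs) = 1/6 / 1/3 = 1/2

P(U = 3 | obs) = 1/2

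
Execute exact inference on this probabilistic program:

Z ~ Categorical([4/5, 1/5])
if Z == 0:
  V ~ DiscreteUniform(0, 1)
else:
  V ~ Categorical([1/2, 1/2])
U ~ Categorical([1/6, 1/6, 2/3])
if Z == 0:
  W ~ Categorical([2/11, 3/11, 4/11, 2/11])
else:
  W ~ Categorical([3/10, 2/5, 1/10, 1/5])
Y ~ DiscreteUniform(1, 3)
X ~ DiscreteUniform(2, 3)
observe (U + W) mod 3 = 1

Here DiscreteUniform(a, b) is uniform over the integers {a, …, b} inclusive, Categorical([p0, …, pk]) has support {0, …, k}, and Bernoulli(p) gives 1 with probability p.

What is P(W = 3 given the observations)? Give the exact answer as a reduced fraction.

P(W = 3 | obs) = 102/1063

Enumerate traces; 96 have nonzero weight after conditioning:
  (Z=0, V=0, U=0, W=1, Y=1, X=2) weight 1/330
  (Z=0, V=0, U=0, W=1, Y=1, X=3) weight 1/330
  (Z=0, V=0, U=0, W=1, Y=2, X=2) weight 1/330
  (Z=0, V=0, U=0, W=1, Y=2, X=3) weight 1/330
  (Z=0, V=0, U=0, W=1, Y=3, X=2) weight 1/330
  (Z=0, V=0, U=0, W=1, Y=3, X=3) weight 1/330
  (Z=0, V=0, U=1, W=0, Y=1, X=2) weight 1/495
  (Z=0, V=0, U=1, W=0, Y=1, X=3) weight 1/495
  (Z=0, V=0, U=1, W=3, Y=1, X=2) weight 1/495
  (Z=0, V=0, U=2, W=2, Y=1, X=2) weight 8/495
  … 86 more
Group by W:
  weight(W=0) = 113/3300
  weight(W=1) = 41/825
  weight(W=2) = 57/275
  weight(W=3) = 17/550
Total weight = 113/3300 + 41/825 + 57/275 + 17/550 = 1063/3300
P(W=0 | obs) = 113/3300 / 1063/3300 = 113/1063
P(W=1 | obs) = 41/825 / 1063/3300 = 164/1063
P(W=2 | obs) = 57/275 / 1063/3300 = 684/1063
P(W=3 | obs) = 17/550 / 1063/3300 = 102/1063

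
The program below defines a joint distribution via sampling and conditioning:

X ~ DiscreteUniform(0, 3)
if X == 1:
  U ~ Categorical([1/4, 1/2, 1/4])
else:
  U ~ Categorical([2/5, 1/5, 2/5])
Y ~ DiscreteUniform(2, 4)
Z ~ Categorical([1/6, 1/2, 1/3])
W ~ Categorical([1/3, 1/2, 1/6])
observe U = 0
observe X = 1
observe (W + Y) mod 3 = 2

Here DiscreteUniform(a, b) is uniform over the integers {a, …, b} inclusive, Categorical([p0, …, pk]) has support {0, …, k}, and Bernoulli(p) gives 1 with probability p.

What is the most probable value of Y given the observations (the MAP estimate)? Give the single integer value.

argmax_v P(Y = v | obs) = 4

Enumerate traces; 9 have nonzero weight after conditioning:
  (X=1, U=0, Y=2, Z=0, W=0) weight 1/864
  (X=1, U=0, Y=2, Z=1, W=0) weight 1/288
  (X=1, U=0, Y=2, Z=2, W=0) weight 1/432
  (X=1, U=0, Y=3, Z=0, W=2) weight 1/1728
  (X=1, U=0, Y=3, Z=1, W=2) weight 1/576
  (X=1, U=0, Y=3, Z=2, W=2) weight 1/864
  (X=1, U=0, Y=4, Z=0, W=1) weight 1/576
  (X=1, U=0, Y=4, Z=1, W=1) weight 1/192
  … 1 more
Group by Y:
  weight(Y=2) = 1/144
  weight(Y=3) = 1/288
  weight(Y=4) = 1/96
Total weight = 1/144 + 1/288 + 1/96 = 1/48
P(Y=2 | obs) = 1/144 / 1/48 = 1/3
P(Y=3 | obs) = 1/288 / 1/48 = 1/6
P(Y=4 | obs) = 1/96 / 1/48 = 1/2
argmax = 4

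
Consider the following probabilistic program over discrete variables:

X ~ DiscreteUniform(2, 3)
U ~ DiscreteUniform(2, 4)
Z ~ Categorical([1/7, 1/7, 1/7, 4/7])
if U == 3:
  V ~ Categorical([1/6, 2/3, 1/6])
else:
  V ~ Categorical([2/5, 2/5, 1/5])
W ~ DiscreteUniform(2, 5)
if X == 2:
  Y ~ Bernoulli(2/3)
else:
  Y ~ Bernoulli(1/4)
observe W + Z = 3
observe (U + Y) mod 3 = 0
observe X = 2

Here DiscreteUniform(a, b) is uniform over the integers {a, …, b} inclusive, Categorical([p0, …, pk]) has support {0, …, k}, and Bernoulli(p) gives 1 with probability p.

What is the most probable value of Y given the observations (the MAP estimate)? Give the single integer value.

argmax_v P(Y = v | obs) = 1

Enumerate traces; 12 have nonzero weight after conditioning:
  (X=2, U=2, Z=0, V=0, W=3, Y=1) weight 1/630
  (X=2, U=2, Z=0, V=1, W=3, Y=1) weight 1/630
  (X=2, U=2, Z=0, V=2, W=3, Y=1) weight 1/1260
  (X=2, U=2, Z=1, V=0, W=2, Y=1) weight 1/630
  (X=2, U=2, Z=1, V=1, W=2, Y=1) weight 1/630
  (X=2, U=2, Z=1, V=2, W=2, Y=1) weight 1/1260
  (X=2, U=3, Z=0, V=0, W=3, Y=0) weight 1/3024
  (X=2, U=3, Z=0, V=1, W=3, Y=0) weight 1/756
  … 4 more
Group by Y:
  weight(Y=0) = 1/252
  weight(Y=1) = 1/126
Total weight = 1/252 + 1/126 = 1/84
P(Y=0 | obs) = 1/252 / 1/84 = 1/3
P(Y=1 | obs) = 1/126 / 1/84 = 2/3
argmax = 1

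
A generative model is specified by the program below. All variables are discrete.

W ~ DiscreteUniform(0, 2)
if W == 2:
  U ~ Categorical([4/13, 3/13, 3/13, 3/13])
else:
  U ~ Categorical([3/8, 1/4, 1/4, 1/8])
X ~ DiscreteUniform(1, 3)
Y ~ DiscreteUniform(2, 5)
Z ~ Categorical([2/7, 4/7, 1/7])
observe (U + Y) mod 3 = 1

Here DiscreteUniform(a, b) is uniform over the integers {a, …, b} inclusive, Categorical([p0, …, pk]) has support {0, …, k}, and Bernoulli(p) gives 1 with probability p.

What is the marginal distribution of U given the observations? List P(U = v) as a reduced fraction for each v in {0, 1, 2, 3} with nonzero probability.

P(U=0) = 55/194, P(U=1) = 19/97, P(U=2) = 38/97, P(U=3) = 25/194

Enumerate traces; 135 have nonzero weight after conditioning:
  (W=0, U=0, X=1, Y=4, Z=0) weight 1/336
  (W=0, U=0, X=1, Y=4, Z=1) weight 1/168
  (W=0, U=0, X=1, Y=4, Z=2) weight 1/672
  (W=0, U=0, X=2, Y=4, Z=0) weight 1/336
  (W=0, U=0, X=2, Y=4, Z=1) weight 1/168
  (W=0, U=0, X=2, Y=4, Z=2) weight 1/672
  (W=0, U=0, X=3, Y=4, Z=0) weight 1/336
  (W=0, U=0, X=3, Y=4, Z=1) weight 1/168
  (W=0, U=1, X=1, Y=3, Z=0) weight 1/504
  (W=0, U=2, X=1, Y=2, Z=0) weight 1/504
  … 125 more
Group by U:
  weight(U=0) = 55/624
  weight(U=1) = 19/312
  weight(U=2) = 19/156
  weight(U=3) = 25/624
Total weight = 55/624 + 19/312 + 19/156 + 25/624 = 97/312
P(U=0 | obs) = 55/624 / 97/312 = 55/194
P(U=1 | obs) = 19/312 / 97/312 = 19/97
P(U=2 | obs) = 19/156 / 97/312 = 38/97
P(U=3 | obs) = 25/624 / 97/312 = 25/194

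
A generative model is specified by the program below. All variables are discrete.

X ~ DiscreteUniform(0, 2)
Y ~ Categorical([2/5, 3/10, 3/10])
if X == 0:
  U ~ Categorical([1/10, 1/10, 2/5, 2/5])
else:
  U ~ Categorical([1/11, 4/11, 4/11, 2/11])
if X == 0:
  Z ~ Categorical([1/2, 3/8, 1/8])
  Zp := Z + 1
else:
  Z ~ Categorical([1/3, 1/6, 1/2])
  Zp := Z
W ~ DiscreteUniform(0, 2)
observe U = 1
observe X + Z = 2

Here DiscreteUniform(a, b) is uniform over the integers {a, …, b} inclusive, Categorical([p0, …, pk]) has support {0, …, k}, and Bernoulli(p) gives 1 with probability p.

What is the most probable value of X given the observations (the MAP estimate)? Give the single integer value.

Enumerate traces; 27 have nonzero weight after conditioning:
  (X=0, Y=0, U=1, Z=2, W=0) weight 1/1800
  (X=0, Y=0, U=1, Z=2, W=1) weight 1/1800
  (X=0, Y=0, U=1, Z=2, W=2) weight 1/1800
  (X=0, Y=1, U=1, Z=2, W=0) weight 1/2400
  (X=0, Y=1, U=1, Z=2, W=1) weight 1/2400
  (X=0, Y=1, U=1, Z=2, W=2) weight 1/2400
  (X=0, Y=2, U=1, Z=2, W=0) weight 1/2400
  (X=0, Y=2, U=1, Z=2, W=1) weight 1/2400
  (X=1, Y=0, U=1, Z=1, W=0) weight 4/1485
  (X=2, Y=0, U=1, Z=0, W=0) weight 8/1485
  … 17 more
Group by X:
  weight(X=0) = 1/240
  weight(X=1) = 2/99
  weight(X=2) = 4/99
Total weight = 1/240 + 2/99 + 4/99 = 57/880
P(X=0 | obs) = 1/240 / 57/880 = 11/171
P(X=1 | obs) = 2/99 / 57/880 = 160/513
P(X=2 | obs) = 4/99 / 57/880 = 320/513
argmax = 2

argmax_v P(X = v | obs) = 2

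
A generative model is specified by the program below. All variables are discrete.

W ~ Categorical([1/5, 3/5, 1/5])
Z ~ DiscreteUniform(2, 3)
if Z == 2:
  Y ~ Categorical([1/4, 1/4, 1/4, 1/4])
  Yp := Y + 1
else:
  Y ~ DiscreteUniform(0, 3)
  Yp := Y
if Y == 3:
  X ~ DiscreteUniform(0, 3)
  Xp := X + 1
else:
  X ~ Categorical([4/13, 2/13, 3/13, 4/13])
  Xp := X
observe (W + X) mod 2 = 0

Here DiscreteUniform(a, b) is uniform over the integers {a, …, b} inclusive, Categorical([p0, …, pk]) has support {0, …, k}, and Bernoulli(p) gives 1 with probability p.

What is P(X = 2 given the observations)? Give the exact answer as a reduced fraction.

P(X = 2 | obs) = 49/257

Enumerate traces; 48 have nonzero weight after conditioning:
  (W=0, Z=2, Y=0, X=0) weight 1/130
  (W=0, Z=2, Y=0, X=2) weight 3/520
  (W=0, Z=2, Y=1, X=0) weight 1/130
  (W=0, Z=2, Y=1, X=2) weight 3/520
  (W=0, Z=2, Y=2, X=0) weight 1/130
  (W=0, Z=2, Y=2, X=2) weight 3/520
  (W=0, Z=2, Y=3, X=0) weight 1/160
  (W=0, Z=2, Y=3, X=2) weight 1/160
  (W=1, Z=2, Y=0, X=1) weight 3/260
  (W=1, Z=2, Y=0, X=3) weight 3/130
  … 38 more
Group by X:
  weight(X=0) = 61/520
  weight(X=1) = 111/1040
  weight(X=2) = 49/520
  weight(X=3) = 183/1040
Total weight = 61/520 + 111/1040 + 49/520 + 183/1040 = 257/520
P(X=0 | obs) = 61/520 / 257/520 = 61/257
P(X=1 | obs) = 111/1040 / 257/520 = 111/514
P(X=2 | obs) = 49/520 / 257/520 = 49/257
P(X=3 | obs) = 183/1040 / 257/520 = 183/514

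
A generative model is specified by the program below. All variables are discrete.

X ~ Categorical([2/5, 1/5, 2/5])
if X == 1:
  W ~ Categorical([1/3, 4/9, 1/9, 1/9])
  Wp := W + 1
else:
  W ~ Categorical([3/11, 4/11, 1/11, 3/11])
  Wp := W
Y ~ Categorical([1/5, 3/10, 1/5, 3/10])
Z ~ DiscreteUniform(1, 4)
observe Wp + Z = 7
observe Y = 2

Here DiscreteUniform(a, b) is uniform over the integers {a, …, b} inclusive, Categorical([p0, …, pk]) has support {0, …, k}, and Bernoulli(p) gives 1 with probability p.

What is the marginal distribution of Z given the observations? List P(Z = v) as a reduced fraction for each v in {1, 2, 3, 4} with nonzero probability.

P(Z=3) = 11/130, P(Z=4) = 119/130

Enumerate traces; 4 have nonzero weight after conditioning:
  (X=0, W=3, Y=2, Z=4) weight 3/550
  (X=1, W=2, Y=2, Z=4) weight 1/900
  (X=1, W=3, Y=2, Z=3) weight 1/900
  (X=2, W=3, Y=2, Z=4) weight 3/550
Group by Z:
  weight(Z=3) = 1/900
  weight(Z=4) = 119/9900
Total weight = 1/900 + 119/9900 = 13/990
P(Z=3 | obs) = 1/900 / 13/990 = 11/130
P(Z=4 | obs) = 119/9900 / 13/990 = 119/130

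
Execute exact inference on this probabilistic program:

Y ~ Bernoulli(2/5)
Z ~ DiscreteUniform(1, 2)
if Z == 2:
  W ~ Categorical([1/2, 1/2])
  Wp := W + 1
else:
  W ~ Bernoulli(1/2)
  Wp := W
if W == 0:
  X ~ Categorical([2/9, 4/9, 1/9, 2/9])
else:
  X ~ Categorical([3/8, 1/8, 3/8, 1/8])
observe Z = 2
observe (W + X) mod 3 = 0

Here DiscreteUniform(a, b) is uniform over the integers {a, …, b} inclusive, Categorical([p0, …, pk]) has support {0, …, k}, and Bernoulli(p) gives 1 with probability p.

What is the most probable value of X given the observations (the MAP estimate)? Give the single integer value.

argmax_v P(X = v | obs) = 2

Enumerate traces; 6 have nonzero weight after conditioning:
  (Y=0, Z=2, W=0, X=0) weight 1/30
  (Y=0, Z=2, W=0, X=3) weight 1/30
  (Y=0, Z=2, W=1, X=2) weight 9/160
  (Y=1, Z=2, W=0, X=0) weight 1/45
  (Y=1, Z=2, W=0, X=3) weight 1/45
  (Y=1, Z=2, W=1, X=2) weight 3/80
Group by X:
  weight(X=0) = 1/18
  weight(X=2) = 3/32
  weight(X=3) = 1/18
Total weight = 1/18 + 3/32 + 1/18 = 59/288
P(X=0 | obs) = 1/18 / 59/288 = 16/59
P(X=2 | obs) = 3/32 / 59/288 = 27/59
P(X=3 | obs) = 1/18 / 59/288 = 16/59
argmax = 2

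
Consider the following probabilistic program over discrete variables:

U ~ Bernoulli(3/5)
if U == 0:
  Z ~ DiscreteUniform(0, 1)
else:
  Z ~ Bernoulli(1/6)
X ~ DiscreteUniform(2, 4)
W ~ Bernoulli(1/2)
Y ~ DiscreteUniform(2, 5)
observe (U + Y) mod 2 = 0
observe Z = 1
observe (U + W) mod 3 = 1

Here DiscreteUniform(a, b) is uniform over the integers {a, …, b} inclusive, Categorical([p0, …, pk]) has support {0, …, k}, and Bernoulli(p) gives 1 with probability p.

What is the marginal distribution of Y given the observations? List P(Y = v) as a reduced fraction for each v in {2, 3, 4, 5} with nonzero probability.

P(Y=2) = 1/3, P(Y=3) = 1/6, P(Y=4) = 1/3, P(Y=5) = 1/6

Enumerate traces; 12 have nonzero weight after conditioning:
  (U=0, Z=1, X=2, W=1, Y=2) weight 1/120
  (U=0, Z=1, X=2, W=1, Y=4) weight 1/120
  (U=0, Z=1, X=3, W=1, Y=2) weight 1/120
  (U=0, Z=1, X=3, W=1, Y=4) weight 1/120
  (U=0, Z=1, X=4, W=1, Y=2) weight 1/120
  (U=0, Z=1, X=4, W=1, Y=4) weight 1/120
  (U=1, Z=1, X=2, W=0, Y=3) weight 1/240
  (U=1, Z=1, X=2, W=0, Y=5) weight 1/240
  … 4 more
Group by Y:
  weight(Y=2) = 1/40
  weight(Y=3) = 1/80
  weight(Y=4) = 1/40
  weight(Y=5) = 1/80
Total weight = 1/40 + 1/80 + 1/40 + 1/80 = 3/40
P(Y=2 | obs) = 1/40 / 3/40 = 1/3
P(Y=3 | obs) = 1/80 / 3/40 = 1/6
P(Y=4 | obs) = 1/40 / 3/40 = 1/3
P(Y=5 | obs) = 1/80 / 3/40 = 1/6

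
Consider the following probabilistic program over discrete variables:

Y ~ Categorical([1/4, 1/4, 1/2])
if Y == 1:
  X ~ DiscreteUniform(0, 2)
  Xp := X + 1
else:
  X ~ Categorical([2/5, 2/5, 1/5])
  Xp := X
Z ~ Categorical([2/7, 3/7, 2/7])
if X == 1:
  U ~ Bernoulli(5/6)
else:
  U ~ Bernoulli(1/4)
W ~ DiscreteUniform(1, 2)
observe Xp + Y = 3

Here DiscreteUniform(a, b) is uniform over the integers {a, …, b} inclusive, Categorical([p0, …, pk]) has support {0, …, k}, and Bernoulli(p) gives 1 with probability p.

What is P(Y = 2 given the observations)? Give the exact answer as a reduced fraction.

P(Y = 2 | obs) = 12/17

Enumerate traces; 24 have nonzero weight after conditioning:
  (Y=1, X=1, Z=0, U=0, W=1) weight 1/504
  (Y=1, X=1, Z=0, U=0, W=2) weight 1/504
  (Y=1, X=1, Z=0, U=1, W=1) weight 5/504
  (Y=1, X=1, Z=0, U=1, W=2) weight 5/504
  (Y=1, X=1, Z=1, U=0, W=1) weight 1/336
  (Y=1, X=1, Z=1, U=0, W=2) weight 1/336
  (Y=1, X=1, Z=1, U=1, W=1) weight 5/336
  (Y=1, X=1, Z=1, U=1, W=2) weight 5/336
  (Y=2, X=1, Z=0, U=0, W=1) weight 1/210
  … 15 more
Group by Y:
  weight(Y=1) = 1/12
  weight(Y=2) = 1/5
Total weight = 1/12 + 1/5 = 17/60
P(Y=1 | obs) = 1/12 / 17/60 = 5/17
P(Y=2 | obs) = 1/5 / 17/60 = 12/17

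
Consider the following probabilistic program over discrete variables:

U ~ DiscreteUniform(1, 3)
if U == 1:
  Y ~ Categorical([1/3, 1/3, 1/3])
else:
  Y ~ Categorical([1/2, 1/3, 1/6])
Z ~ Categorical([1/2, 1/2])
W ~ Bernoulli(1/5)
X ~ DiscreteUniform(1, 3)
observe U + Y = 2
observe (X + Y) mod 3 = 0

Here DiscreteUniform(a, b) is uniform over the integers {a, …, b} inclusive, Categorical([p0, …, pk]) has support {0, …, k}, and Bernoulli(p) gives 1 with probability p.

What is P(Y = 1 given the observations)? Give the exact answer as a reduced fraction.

Enumerate traces; 8 have nonzero weight after conditioning:
  (U=1, Y=1, Z=0, W=0, X=2) weight 2/135
  (U=1, Y=1, Z=0, W=1, X=2) weight 1/270
  (U=1, Y=1, Z=1, W=0, X=2) weight 2/135
  (U=1, Y=1, Z=1, W=1, X=2) weight 1/270
  (U=2, Y=0, Z=0, W=0, X=3) weight 1/45
  (U=2, Y=0, Z=0, W=1, X=3) weight 1/180
  (U=2, Y=0, Z=1, W=0, X=3) weight 1/45
  (U=2, Y=0, Z=1, W=1, X=3) weight 1/180
Group by Y:
  weight(Y=0) = 1/18
  weight(Y=1) = 1/27
Total weight = 1/18 + 1/27 = 5/54
P(Y=0 | obs) = 1/18 / 5/54 = 3/5
P(Y=1 | obs) = 1/27 / 5/54 = 2/5

P(Y = 1 | obs) = 2/5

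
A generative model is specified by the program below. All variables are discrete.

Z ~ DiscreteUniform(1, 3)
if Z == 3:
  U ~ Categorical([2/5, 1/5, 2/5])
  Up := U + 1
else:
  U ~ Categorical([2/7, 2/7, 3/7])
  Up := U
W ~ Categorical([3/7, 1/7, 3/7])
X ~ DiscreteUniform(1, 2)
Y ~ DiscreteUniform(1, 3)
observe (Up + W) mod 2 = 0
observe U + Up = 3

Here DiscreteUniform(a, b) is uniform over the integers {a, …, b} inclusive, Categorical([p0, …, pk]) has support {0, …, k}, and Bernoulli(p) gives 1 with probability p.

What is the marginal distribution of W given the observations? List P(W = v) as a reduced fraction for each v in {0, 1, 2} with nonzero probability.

Enumerate traces; 12 have nonzero weight after conditioning:
  (Z=3, U=1, W=0, X=1, Y=1) weight 1/210
  (Z=3, U=1, W=0, X=1, Y=2) weight 1/210
  (Z=3, U=1, W=0, X=1, Y=3) weight 1/210
  (Z=3, U=1, W=0, X=2, Y=1) weight 1/210
  (Z=3, U=1, W=0, X=2, Y=2) weight 1/210
  (Z=3, U=1, W=0, X=2, Y=3) weight 1/210
  (Z=3, U=1, W=2, X=1, Y=1) weight 1/210
  (Z=3, U=1, W=2, X=1, Y=2) weight 1/210
  … 4 more
Group by W:
  weight(W=0) = 1/35
  weight(W=2) = 1/35
Total weight = 1/35 + 1/35 = 2/35
P(W=0 | obs) = 1/35 / 2/35 = 1/2
P(W=2 | obs) = 1/35 / 2/35 = 1/2

P(W=0) = 1/2, P(W=2) = 1/2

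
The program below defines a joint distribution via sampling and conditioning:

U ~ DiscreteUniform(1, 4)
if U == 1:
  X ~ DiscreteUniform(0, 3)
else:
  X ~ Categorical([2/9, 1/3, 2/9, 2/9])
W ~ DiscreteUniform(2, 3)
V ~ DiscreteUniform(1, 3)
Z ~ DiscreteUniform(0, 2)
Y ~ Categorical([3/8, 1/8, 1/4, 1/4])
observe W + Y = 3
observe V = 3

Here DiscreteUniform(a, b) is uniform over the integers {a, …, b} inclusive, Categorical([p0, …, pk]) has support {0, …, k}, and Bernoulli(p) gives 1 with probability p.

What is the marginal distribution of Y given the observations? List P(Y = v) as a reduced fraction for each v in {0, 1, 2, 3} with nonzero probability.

Enumerate traces; 96 have nonzero weight after conditioning:
  (U=1, X=0, W=2, V=3, Z=0, Y=1) weight 1/2304
  (U=1, X=0, W=2, V=3, Z=1, Y=1) weight 1/2304
  (U=1, X=0, W=2, V=3, Z=2, Y=1) weight 1/2304
  (U=1, X=0, W=3, V=3, Z=0, Y=0) weight 1/768
  (U=1, X=0, W=3, V=3, Z=1, Y=0) weight 1/768
  (U=1, X=0, W=3, V=3, Z=2, Y=0) weight 1/768
  (U=1, X=1, W=2, V=3, Z=0, Y=1) weight 1/2304
  (U=1, X=1, W=2, V=3, Z=1, Y=1) weight 1/2304
  … 88 more
Group by Y:
  weight(Y=0) = 1/16
  weight(Y=1) = 1/48
Total weight = 1/16 + 1/48 = 1/12
P(Y=0 | obs) = 1/16 / 1/12 = 3/4
P(Y=1 | obs) = 1/48 / 1/12 = 1/4

P(Y=0) = 3/4, P(Y=1) = 1/4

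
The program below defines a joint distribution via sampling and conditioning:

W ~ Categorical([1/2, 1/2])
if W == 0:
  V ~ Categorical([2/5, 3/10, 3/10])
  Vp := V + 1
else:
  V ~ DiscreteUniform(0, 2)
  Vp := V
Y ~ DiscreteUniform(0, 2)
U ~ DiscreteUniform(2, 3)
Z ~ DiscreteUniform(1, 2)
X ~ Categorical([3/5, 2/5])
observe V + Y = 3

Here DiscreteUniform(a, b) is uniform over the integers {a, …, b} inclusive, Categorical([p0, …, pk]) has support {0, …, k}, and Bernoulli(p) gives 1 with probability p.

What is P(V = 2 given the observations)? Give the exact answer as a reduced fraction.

Enumerate traces; 32 have nonzero weight after conditioning:
  (W=0, V=1, Y=2, U=2, Z=1, X=0) weight 3/400
  (W=0, V=1, Y=2, U=2, Z=1, X=1) weight 1/200
  (W=0, V=1, Y=2, U=2, Z=2, X=0) weight 3/400
  (W=0, V=1, Y=2, U=2, Z=2, X=1) weight 1/200
  (W=0, V=1, Y=2, U=3, Z=1, X=0) weight 3/400
  (W=0, V=1, Y=2, U=3, Z=1, X=1) weight 1/200
  (W=0, V=1, Y=2, U=3, Z=2, X=0) weight 3/400
  (W=0, V=1, Y=2, U=3, Z=2, X=1) weight 1/200
  (W=0, V=2, Y=1, U=2, Z=1, X=0) weight 3/400
  … 23 more
Group by V:
  weight(V=1) = 19/180
  weight(V=2) = 19/180
Total weight = 19/180 + 19/180 = 19/90
P(V=1 | obs) = 19/180 / 19/90 = 1/2
P(V=2 | obs) = 19/180 / 19/90 = 1/2

P(V = 2 | obs) = 1/2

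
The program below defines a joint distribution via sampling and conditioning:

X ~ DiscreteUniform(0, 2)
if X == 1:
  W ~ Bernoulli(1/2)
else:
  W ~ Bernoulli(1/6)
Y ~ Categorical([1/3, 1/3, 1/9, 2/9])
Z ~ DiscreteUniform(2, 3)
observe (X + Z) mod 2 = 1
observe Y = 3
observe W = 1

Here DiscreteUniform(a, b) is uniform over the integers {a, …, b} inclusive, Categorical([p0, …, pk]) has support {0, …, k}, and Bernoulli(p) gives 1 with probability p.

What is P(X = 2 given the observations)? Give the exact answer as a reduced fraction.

P(X = 2 | obs) = 1/5

Enumerate traces; 3 have nonzero weight after conditioning:
  (X=0, W=1, Y=3, Z=3) weight 1/162
  (X=1, W=1, Y=3, Z=2) weight 1/54
  (X=2, W=1, Y=3, Z=3) weight 1/162
Group by X:
  weight(X=0) = 1/162
  weight(X=1) = 1/54
  weight(X=2) = 1/162
Total weight = 1/162 + 1/54 + 1/162 = 5/162
P(X=0 | obs) = 1/162 / 5/162 = 1/5
P(X=1 | obs) = 1/54 / 5/162 = 3/5
P(X=2 | obs) = 1/162 / 5/162 = 1/5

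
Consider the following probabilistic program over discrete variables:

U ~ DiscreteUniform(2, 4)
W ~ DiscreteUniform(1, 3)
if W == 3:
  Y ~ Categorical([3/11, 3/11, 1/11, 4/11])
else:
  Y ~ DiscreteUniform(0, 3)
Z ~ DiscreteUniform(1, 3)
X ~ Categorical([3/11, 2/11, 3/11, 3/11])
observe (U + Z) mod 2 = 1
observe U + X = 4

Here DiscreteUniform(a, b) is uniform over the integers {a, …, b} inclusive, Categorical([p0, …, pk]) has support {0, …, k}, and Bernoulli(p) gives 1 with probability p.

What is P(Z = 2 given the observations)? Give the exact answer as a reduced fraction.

P(Z = 2 | obs) = 1/7

Enumerate traces; 60 have nonzero weight after conditioning:
  (U=2, W=1, Y=0, Z=1, X=2) weight 1/396
  (U=2, W=1, Y=0, Z=3, X=2) weight 1/396
  (U=2, W=1, Y=1, Z=1, X=2) weight 1/396
  (U=2, W=1, Y=1, Z=3, X=2) weight 1/396
  (U=2, W=1, Y=2, Z=1, X=2) weight 1/396
  (U=2, W=1, Y=2, Z=3, X=2) weight 1/396
  (U=2, W=1, Y=3, Z=1, X=2) weight 1/396
  (U=2, W=1, Y=3, Z=3, X=2) weight 1/396
  (U=3, W=1, Y=0, Z=2, X=1) weight 1/594
  … 51 more
Group by Z:
  weight(Z=1) = 2/33
  weight(Z=2) = 2/99
  weight(Z=3) = 2/33
Total weight = 2/33 + 2/99 + 2/33 = 14/99
P(Z=1 | obs) = 2/33 / 14/99 = 3/7
P(Z=2 | obs) = 2/99 / 14/99 = 1/7
P(Z=3 | obs) = 2/33 / 14/99 = 3/7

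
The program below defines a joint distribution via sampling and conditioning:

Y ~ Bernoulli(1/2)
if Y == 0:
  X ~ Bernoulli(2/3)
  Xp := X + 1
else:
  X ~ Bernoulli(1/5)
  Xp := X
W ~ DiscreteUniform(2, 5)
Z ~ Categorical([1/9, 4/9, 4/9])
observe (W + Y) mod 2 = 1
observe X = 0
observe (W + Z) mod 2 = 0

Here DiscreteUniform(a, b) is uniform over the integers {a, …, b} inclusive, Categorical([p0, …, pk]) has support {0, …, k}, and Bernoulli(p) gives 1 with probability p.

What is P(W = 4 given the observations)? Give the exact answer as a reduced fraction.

Enumerate traces; 6 have nonzero weight after conditioning:
  (Y=0, X=0, W=3, Z=1) weight 1/54
  (Y=0, X=0, W=5, Z=1) weight 1/54
  (Y=1, X=0, W=2, Z=0) weight 1/90
  (Y=1, X=0, W=2, Z=2) weight 2/45
  (Y=1, X=0, W=4, Z=0) weight 1/90
  (Y=1, X=0, W=4, Z=2) weight 2/45
Group by W:
  weight(W=2) = 1/18
  weight(W=3) = 1/54
  weight(W=4) = 1/18
  weight(W=5) = 1/54
Total weight = 1/18 + 1/54 + 1/18 + 1/54 = 4/27
P(W=2 | obs) = 1/18 / 4/27 = 3/8
P(W=3 | obs) = 1/54 / 4/27 = 1/8
P(W=4 | obs) = 1/18 / 4/27 = 3/8
P(W=5 | obs) = 1/54 / 4/27 = 1/8

P(W = 4 | obs) = 3/8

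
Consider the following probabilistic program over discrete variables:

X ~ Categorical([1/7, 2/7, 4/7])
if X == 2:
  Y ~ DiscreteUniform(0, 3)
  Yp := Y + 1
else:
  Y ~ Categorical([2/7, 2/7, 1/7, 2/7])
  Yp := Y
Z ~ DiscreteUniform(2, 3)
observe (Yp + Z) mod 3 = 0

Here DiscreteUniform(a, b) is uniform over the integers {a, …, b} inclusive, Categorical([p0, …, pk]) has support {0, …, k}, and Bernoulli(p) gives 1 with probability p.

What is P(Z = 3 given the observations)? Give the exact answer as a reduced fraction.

Enumerate traces; 9 have nonzero weight after conditioning:
  (X=0, Y=0, Z=3) weight 1/49
  (X=0, Y=1, Z=2) weight 1/49
  (X=0, Y=3, Z=3) weight 1/49
  (X=1, Y=0, Z=3) weight 2/49
  (X=1, Y=1, Z=2) weight 2/49
  (X=1, Y=3, Z=3) weight 2/49
  (X=2, Y=0, Z=2) weight 1/14
  (X=2, Y=2, Z=3) weight 1/14
  … 1 more
Group by Z:
  weight(Z=2) = 10/49
  weight(Z=3) = 19/98
Total weight = 10/49 + 19/98 = 39/98
P(Z=2 | obs) = 10/49 / 39/98 = 20/39
P(Z=3 | obs) = 19/98 / 39/98 = 19/39

P(Z = 3 | obs) = 19/39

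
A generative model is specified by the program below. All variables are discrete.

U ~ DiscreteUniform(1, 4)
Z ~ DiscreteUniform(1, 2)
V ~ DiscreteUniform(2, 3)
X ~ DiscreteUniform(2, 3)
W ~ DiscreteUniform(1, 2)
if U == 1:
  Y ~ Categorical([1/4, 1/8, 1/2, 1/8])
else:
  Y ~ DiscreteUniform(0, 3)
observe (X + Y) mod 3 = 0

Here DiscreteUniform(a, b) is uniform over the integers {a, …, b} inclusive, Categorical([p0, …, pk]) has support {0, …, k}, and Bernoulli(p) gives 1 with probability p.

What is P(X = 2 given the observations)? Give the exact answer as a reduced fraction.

Enumerate traces; 96 have nonzero weight after conditioning:
  (U=1, Z=1, V=2, X=2, W=1, Y=1) weight 1/512
  (U=1, Z=1, V=2, X=2, W=2, Y=1) weight 1/512
  (U=1, Z=1, V=2, X=3, W=1, Y=0) weight 1/256
  (U=1, Z=1, V=2, X=3, W=1, Y=3) weight 1/512
  (U=1, Z=1, V=2, X=3, W=2, Y=0) weight 1/256
  (U=1, Z=1, V=2, X=3, W=2, Y=3) weight 1/512
  (U=1, Z=1, V=3, X=2, W=1, Y=1) weight 1/512
  (U=1, Z=1, V=3, X=2, W=2, Y=1) weight 1/512
  … 88 more
Group by X:
  weight(X=2) = 7/64
  weight(X=3) = 15/64
Total weight = 7/64 + 15/64 = 11/32
P(X=2 | obs) = 7/64 / 11/32 = 7/22
P(X=3 | obs) = 15/64 / 11/32 = 15/22

P(X = 2 | obs) = 7/22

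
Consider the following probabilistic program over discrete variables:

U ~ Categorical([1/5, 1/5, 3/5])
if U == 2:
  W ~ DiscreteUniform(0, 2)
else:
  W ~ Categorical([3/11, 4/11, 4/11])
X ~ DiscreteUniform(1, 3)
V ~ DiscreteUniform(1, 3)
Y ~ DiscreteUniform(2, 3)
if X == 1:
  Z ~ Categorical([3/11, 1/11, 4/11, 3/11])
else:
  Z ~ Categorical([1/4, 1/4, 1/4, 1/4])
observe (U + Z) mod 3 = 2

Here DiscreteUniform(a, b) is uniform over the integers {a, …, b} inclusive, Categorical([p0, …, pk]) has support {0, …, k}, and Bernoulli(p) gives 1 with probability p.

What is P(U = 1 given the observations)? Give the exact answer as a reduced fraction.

P(U = 1 | obs) = 13/134

Enumerate traces; 216 have nonzero weight after conditioning:
  (U=0, W=0, X=1, V=1, Y=2, Z=2) weight 2/1815
  (U=0, W=0, X=1, V=1, Y=3, Z=2) weight 2/1815
  (U=0, W=0, X=1, V=2, Y=2, Z=2) weight 2/1815
  (U=0, W=0, X=1, V=2, Y=3, Z=2) weight 2/1815
  (U=0, W=0, X=1, V=3, Y=2, Z=2) weight 2/1815
  (U=0, W=0, X=1, V=3, Y=3, Z=2) weight 2/1815
  (U=0, W=0, X=2, V=1, Y=2, Z=2) weight 1/1320
  (U=0, W=0, X=2, V=1, Y=3, Z=2) weight 1/1320
  (U=1, W=0, X=1, V=1, Y=2, Z=1) weight 1/3630
  (U=2, W=0, X=1, V=1, Y=2, Z=0) weight 1/330
  … 206 more
Group by U:
  weight(U=0) = 19/330
  weight(U=1) = 13/330
  weight(U=2) = 17/55
Total weight = 19/330 + 13/330 + 17/55 = 67/165
P(U=0 | obs) = 19/330 / 67/165 = 19/134
P(U=1 | obs) = 13/330 / 67/165 = 13/134
P(U=2 | obs) = 17/55 / 67/165 = 51/67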